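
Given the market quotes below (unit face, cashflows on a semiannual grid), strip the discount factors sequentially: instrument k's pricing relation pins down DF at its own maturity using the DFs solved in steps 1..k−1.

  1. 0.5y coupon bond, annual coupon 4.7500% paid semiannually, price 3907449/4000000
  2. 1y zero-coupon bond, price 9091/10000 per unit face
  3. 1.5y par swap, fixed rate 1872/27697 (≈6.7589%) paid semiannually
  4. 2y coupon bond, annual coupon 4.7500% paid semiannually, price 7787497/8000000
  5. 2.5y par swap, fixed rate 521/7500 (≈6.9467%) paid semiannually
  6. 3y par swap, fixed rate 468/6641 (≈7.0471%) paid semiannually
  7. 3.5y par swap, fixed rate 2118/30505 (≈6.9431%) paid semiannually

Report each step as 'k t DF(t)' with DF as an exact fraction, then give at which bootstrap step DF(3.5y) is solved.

step 1 [0.5y] bond c/2=19/800: DF=(3907449/4000000 − 19/800·(0))/(1+19/800) = 4771/5000 ≈ 0.954200
step 2 [1y] zero: DF = P = 9091/10000 ≈ 0.909100
step 3 [1.5y] swap r/2=936/27697: DF=(1 − 936/27697·(0.954200+0.909100))/(1+936/27697) = 1133/1250 ≈ 0.906400
step 4 [2y] bond c/2=19/800: DF=(7787497/8000000 − 19/800·(0.954200+0.909100+0.906400))/(1+19/800) = 4433/5000 ≈ 0.886600
step 5 [2.5y] swap r/2=521/15000: DF=(1 − 521/15000·(0.954200+0.909100+0.906400+0.886600))/(1+521/15000) = 8437/10000 ≈ 0.843700
step 6 [3y] swap r/2=234/6641: DF=(1 − 234/6641·(0.954200+0.909100+0.906400+0.886600+0.843700))/(1+234/6641) = 508/625 ≈ 0.812800
step 7 [3.5y] swap r/2=1059/30505: DF=(1 − 1059/30505·(0.954200+0.909100+0.906400+0.886600+0.843700+0.812800))/(1+1059/30505) = 3941/5000 ≈ 0.788200

1 1/2 4771/5000
2 1 9091/10000
3 3/2 1133/1250
4 2 4433/5000
5 5/2 8437/10000
6 3 508/625
7 7/2 3941/5000
DF(3.5y) is solved at step 7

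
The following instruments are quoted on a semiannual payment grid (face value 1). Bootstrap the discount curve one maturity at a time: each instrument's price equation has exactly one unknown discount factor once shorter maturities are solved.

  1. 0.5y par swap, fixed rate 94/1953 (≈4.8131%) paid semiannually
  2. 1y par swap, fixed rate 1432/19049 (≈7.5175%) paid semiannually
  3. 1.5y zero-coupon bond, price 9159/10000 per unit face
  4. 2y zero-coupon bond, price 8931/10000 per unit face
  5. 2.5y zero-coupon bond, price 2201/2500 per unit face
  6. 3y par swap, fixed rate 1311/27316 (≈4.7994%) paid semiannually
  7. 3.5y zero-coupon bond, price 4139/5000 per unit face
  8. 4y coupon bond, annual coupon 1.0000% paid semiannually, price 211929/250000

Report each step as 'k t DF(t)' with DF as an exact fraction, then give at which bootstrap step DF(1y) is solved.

step 1 [0.5y] swap r/2=47/1953: DF=(1 − 47/1953·(0))/(1+47/1953) = 1953/2000 ≈ 0.976500
step 2 [1y] swap r/2=716/19049: DF=(1 − 716/19049·(0.976500))/(1+716/19049) = 2321/2500 ≈ 0.928400
step 3 [1.5y] zero: DF = P = 9159/10000 ≈ 0.915900
step 4 [2y] zero: DF = P = 8931/10000 ≈ 0.893100
step 5 [2.5y] zero: DF = P = 2201/2500 ≈ 0.880400
step 6 [3y] swap r/2=1311/54632: DF=(1 − 1311/54632·(0.976500+0.928400+0.915900+0.893100+0.880400))/(1+1311/54632) = 8689/10000 ≈ 0.868900
step 7 [3.5y] zero: DF = P = 4139/5000 ≈ 0.827800
step 8 [4y] bond c/2=1/200: DF=(211929/250000 − 1/200·(0.976500+0.928400+0.915900+0.893100+0.880400+0.868900+0.827800))/(1+1/200) = 4061/5000 ≈ 0.812200

1 1/2 1953/2000
2 1 2321/2500
3 3/2 9159/10000
4 2 8931/10000
5 5/2 2201/2500
6 3 8689/10000
7 7/2 4139/5000
8 4 4061/5000
DF(1y) is solved at step 2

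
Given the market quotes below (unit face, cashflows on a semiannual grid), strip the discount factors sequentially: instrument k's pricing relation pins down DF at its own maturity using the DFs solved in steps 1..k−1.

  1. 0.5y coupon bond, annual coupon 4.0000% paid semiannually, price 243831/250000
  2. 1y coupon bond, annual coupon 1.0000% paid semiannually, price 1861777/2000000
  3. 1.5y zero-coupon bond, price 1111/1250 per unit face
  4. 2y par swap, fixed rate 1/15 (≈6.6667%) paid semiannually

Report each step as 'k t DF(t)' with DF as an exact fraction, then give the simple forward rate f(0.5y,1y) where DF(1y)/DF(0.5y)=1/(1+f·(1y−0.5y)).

1 1/2 4781/5000
2 1 1843/2000
3 3/2 1111/1250
4 2 1757/2000
f(0.5y,1y) = ((4781/5000)/(1843/2000) − 1)/(1/2) = 694/9215 ≈ 7.5312%

step 1 [0.5y] bond c/2=1/50: DF=(243831/250000 − 1/50·(0))/(1+1/50) = 4781/5000 ≈ 0.956200
step 2 [1y] bond c/2=1/200: DF=(1861777/2000000 − 1/200·(0.956200))/(1+1/200) = 1843/2000 ≈ 0.921500
step 3 [1.5y] zero: DF = P = 1111/1250 ≈ 0.888800
step 4 [2y] swap r/2=1/30: DF=(1 − 1/30·(0.956200+0.921500+0.888800))/(1+1/30) = 1757/2000 ≈ 0.878500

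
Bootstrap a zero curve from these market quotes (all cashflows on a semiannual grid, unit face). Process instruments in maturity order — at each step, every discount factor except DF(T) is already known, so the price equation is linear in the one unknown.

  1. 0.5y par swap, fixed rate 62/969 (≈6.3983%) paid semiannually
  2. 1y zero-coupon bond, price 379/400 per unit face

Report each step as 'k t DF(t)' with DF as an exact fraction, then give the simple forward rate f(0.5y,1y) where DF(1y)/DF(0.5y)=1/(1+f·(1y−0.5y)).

step 1 [0.5y] swap r/2=31/969: DF=(1 − 31/969·(0))/(1+31/969) = 969/1000 ≈ 0.969000
step 2 [1y] zero: DF = P = 379/400 ≈ 0.947500

1 1/2 969/1000
2 1 379/400
f(0.5y,1y) = ((969/1000)/(379/400) − 1)/(1/2) = 86/1895 ≈ 4.5383%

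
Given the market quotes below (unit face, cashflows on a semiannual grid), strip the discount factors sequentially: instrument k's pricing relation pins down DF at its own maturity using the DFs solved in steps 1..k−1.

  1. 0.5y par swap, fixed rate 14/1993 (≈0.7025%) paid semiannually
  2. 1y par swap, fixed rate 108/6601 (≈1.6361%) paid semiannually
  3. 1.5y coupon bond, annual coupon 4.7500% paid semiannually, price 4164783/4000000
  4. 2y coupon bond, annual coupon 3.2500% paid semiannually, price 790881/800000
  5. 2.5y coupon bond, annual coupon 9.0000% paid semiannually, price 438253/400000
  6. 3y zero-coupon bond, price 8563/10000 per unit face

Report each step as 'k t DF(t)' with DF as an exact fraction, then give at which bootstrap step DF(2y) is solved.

step 1 [0.5y] swap r/2=7/1993: DF=(1 − 7/1993·(0))/(1+7/1993) = 1993/2000 ≈ 0.996500
step 2 [1y] swap r/2=54/6601: DF=(1 − 54/6601·(0.996500))/(1+54/6601) = 4919/5000 ≈ 0.983800
step 3 [1.5y] bond c/2=19/800: DF=(4164783/4000000 − 19/800·(0.996500+0.983800))/(1+19/800) = 9711/10000 ≈ 0.971100
step 4 [2y] bond c/2=13/800: DF=(790881/800000 − 13/800·(0.996500+0.983800+0.971100))/(1+13/800) = 1157/1250 ≈ 0.925600
step 5 [2.5y] bond c/2=9/200: DF=(438253/400000 − 9/200·(0.996500+0.983800+0.971100+0.925600))/(1+9/200) = 1763/2000 ≈ 0.881500
step 6 [3y] zero: DF = P = 8563/10000 ≈ 0.856300

1 1/2 1993/2000
2 1 4919/5000
3 3/2 9711/10000
4 2 1157/1250
5 5/2 1763/2000
6 3 8563/10000
DF(2y) is solved at step 4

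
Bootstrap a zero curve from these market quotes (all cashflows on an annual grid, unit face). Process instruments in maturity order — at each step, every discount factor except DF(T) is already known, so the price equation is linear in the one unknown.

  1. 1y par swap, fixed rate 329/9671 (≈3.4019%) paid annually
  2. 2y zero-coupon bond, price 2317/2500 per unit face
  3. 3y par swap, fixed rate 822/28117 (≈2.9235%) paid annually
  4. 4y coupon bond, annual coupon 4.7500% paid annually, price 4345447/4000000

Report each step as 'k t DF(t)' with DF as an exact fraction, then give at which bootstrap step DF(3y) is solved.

step 1 [1y] swap r/1=329/9671: DF=(1 − 329/9671·(0))/(1+329/9671) = 9671/10000 ≈ 0.967100
step 2 [2y] zero: DF = P = 2317/2500 ≈ 0.926800
step 3 [3y] swap r/1=822/28117: DF=(1 − 822/28117·(0.967100+0.926800))/(1+822/28117) = 4589/5000 ≈ 0.917800
step 4 [4y] bond c/1=19/400: DF=(4345447/4000000 − 19/400·(0.967100+0.926800+0.917800))/(1+19/400) = 1137/1250 ≈ 0.909600

1 1 9671/10000
2 2 2317/2500
3 3 4589/5000
4 4 1137/1250
DF(3y) is solved at step 3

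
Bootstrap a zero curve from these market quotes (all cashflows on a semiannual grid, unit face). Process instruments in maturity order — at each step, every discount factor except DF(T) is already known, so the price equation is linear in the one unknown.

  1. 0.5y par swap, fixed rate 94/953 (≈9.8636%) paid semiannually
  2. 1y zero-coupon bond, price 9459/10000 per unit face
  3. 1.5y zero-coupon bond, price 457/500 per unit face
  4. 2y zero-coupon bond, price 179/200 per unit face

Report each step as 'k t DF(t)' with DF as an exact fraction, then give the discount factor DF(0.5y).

1 1/2 953/1000
2 1 9459/10000
3 3/2 457/500
4 2 179/200
DF(0.5y) = 953/1000 ≈ 0.953000

step 1 [0.5y] swap r/2=47/953: DF=(1 − 47/953·(0))/(1+47/953) = 953/1000 ≈ 0.953000
step 2 [1y] zero: DF = P = 9459/10000 ≈ 0.945900
step 3 [1.5y] zero: DF = P = 457/500 ≈ 0.914000
step 4 [2y] zero: DF = P = 179/200 ≈ 0.895000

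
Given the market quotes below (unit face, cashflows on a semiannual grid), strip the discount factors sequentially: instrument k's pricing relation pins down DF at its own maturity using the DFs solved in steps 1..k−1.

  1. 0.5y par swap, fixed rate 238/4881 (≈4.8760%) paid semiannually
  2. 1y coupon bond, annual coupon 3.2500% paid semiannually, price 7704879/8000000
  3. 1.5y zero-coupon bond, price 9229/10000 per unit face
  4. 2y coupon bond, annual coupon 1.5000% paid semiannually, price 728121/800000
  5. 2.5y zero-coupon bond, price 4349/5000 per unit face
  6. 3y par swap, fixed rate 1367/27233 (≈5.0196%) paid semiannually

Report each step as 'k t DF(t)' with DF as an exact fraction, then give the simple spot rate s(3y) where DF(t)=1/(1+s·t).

1 1/2 4881/5000
2 1 9321/10000
3 3/2 9229/10000
4 2 8823/10000
5 5/2 4349/5000
6 3 8633/10000
s(3y) = (1/(8633/10000) − 1)/(3) = 1367/25899 ≈ 5.2782%

step 1 [0.5y] swap r/2=119/4881: DF=(1 − 119/4881·(0))/(1+119/4881) = 4881/5000 ≈ 0.976200
step 2 [1y] bond c/2=13/800: DF=(7704879/8000000 − 13/800·(0.976200))/(1+13/800) = 9321/10000 ≈ 0.932100
step 3 [1.5y] zero: DF = P = 9229/10000 ≈ 0.922900
step 4 [2y] bond c/2=3/400: DF=(728121/800000 − 3/400·(0.976200+0.932100+0.922900))/(1+3/400) = 8823/10000 ≈ 0.882300
step 5 [2.5y] zero: DF = P = 4349/5000 ≈ 0.869800
step 6 [3y] swap r/2=1367/54466: DF=(1 − 1367/54466·(0.976200+0.932100+0.922900+0.882300+0.869800))/(1+1367/54466) = 8633/10000 ≈ 0.863300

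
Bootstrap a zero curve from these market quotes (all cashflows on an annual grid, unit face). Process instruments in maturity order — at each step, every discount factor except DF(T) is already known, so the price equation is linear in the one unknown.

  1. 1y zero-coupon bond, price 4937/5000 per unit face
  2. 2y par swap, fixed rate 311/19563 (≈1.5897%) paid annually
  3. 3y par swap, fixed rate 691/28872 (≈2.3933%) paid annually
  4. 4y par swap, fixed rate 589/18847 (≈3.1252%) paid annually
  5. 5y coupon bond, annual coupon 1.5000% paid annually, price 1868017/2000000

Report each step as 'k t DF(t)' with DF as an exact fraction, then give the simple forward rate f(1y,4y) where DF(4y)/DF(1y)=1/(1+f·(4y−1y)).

1 1 4937/5000
2 2 9689/10000
3 3 9309/10000
4 4 4411/5000
5 5 1729/2000
f(1y,4y) = ((4937/5000)/(4411/5000) − 1)/(3) = 526/13233 ≈ 3.9749%

step 1 [1y] zero: DF = P = 4937/5000 ≈ 0.987400
step 2 [2y] swap r/1=311/19563: DF=(1 − 311/19563·(0.987400))/(1+311/19563) = 9689/10000 ≈ 0.968900
step 3 [3y] swap r/1=691/28872: DF=(1 − 691/28872·(0.987400+0.968900))/(1+691/28872) = 9309/10000 ≈ 0.930900
step 4 [4y] swap r/1=589/18847: DF=(1 − 589/18847·(0.987400+0.968900+0.930900))/(1+589/18847) = 4411/5000 ≈ 0.882200
step 5 [5y] bond c/1=3/200: DF=(1868017/2000000 − 3/200·(0.987400+0.968900+0.930900+0.882200))/(1+3/200) = 1729/2000 ≈ 0.864500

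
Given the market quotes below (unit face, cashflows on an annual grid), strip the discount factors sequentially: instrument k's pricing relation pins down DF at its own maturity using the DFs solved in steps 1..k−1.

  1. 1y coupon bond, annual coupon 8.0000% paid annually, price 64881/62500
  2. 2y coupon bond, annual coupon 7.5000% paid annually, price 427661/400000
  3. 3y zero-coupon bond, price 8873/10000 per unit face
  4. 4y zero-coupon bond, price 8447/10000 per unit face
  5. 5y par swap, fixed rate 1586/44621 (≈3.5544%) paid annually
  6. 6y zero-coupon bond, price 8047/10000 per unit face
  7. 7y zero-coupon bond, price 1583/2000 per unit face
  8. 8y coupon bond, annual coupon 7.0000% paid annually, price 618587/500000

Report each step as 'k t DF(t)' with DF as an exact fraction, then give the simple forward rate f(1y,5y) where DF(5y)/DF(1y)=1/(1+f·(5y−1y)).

1 1 2403/2500
2 2 371/400
3 3 8873/10000
4 4 8447/10000
5 5 4207/5000
6 6 8047/10000
7 7 1583/2000
8 8 7599/10000
f(1y,5y) = ((2403/2500)/(4207/5000) − 1)/(4) = 599/16828 ≈ 3.5595%

step 1 [1y] bond c/1=2/25: DF=(64881/62500 − 2/25·(0))/(1+2/25) = 2403/2500 ≈ 0.961200
step 2 [2y] bond c/1=3/40: DF=(427661/400000 − 3/40·(0.961200))/(1+3/40) = 371/400 ≈ 0.927500
step 3 [3y] zero: DF = P = 8873/10000 ≈ 0.887300
step 4 [4y] zero: DF = P = 8447/10000 ≈ 0.844700
step 5 [5y] swap r/1=1586/44621: DF=(1 − 1586/44621·(0.961200+0.927500+0.887300+0.844700))/(1+1586/44621) = 4207/5000 ≈ 0.841400
step 6 [6y] zero: DF = P = 8047/10000 ≈ 0.804700
step 7 [7y] zero: DF = P = 1583/2000 ≈ 0.791500
step 8 [8y] bond c/1=7/100: DF=(618587/500000 − 7/100·(0.961200+0.927500+0.887300+0.844700+0.841400+0.804700+0.791500))/(1+7/100) = 7599/10000 ≈ 0.759900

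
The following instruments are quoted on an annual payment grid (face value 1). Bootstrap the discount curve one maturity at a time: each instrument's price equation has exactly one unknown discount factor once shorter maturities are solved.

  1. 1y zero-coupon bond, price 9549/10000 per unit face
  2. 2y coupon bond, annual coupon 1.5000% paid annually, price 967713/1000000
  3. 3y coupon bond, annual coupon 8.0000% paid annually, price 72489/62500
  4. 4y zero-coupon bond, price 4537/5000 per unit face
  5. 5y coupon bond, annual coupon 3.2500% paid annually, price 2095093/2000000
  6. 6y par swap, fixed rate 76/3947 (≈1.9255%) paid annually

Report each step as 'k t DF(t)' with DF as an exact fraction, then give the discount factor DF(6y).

1 1 9549/10000
2 2 9393/10000
3 3 1167/1250
4 4 4537/5000
5 5 897/1000
6 6 1117/1250
DF(6y) = 1117/1250 ≈ 0.893600

step 1 [1y] zero: DF = P = 9549/10000 ≈ 0.954900
step 2 [2y] bond c/1=3/200: DF=(967713/1000000 − 3/200·(0.954900))/(1+3/200) = 9393/10000 ≈ 0.939300
step 3 [3y] bond c/1=2/25: DF=(72489/62500 − 2/25·(0.954900+0.939300))/(1+2/25) = 1167/1250 ≈ 0.933600
step 4 [4y] zero: DF = P = 4537/5000 ≈ 0.907400
step 5 [5y] bond c/1=13/400: DF=(2095093/2000000 − 13/400·(0.954900+0.939300+0.933600+0.907400))/(1+13/400) = 897/1000 ≈ 0.897000
step 6 [6y] swap r/1=76/3947: DF=(1 − 76/3947·(0.954900+0.939300+0.933600+0.907400+0.897000))/(1+76/3947) = 1117/1250 ≈ 0.893600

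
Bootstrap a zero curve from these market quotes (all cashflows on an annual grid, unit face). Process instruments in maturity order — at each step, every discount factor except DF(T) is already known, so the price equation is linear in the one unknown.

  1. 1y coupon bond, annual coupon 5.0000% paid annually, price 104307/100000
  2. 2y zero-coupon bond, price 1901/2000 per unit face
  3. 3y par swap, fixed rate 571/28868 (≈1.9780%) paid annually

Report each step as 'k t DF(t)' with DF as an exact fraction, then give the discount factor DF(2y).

step 1 [1y] bond c/1=1/20: DF=(104307/100000 − 1/20·(0))/(1+1/20) = 4967/5000 ≈ 0.993400
step 2 [2y] zero: DF = P = 1901/2000 ≈ 0.950500
step 3 [3y] swap r/1=571/28868: DF=(1 − 571/28868·(0.993400+0.950500))/(1+571/28868) = 9429/10000 ≈ 0.942900

1 1 4967/5000
2 2 1901/2000
3 3 9429/10000
DF(2y) = 1901/2000 ≈ 0.950500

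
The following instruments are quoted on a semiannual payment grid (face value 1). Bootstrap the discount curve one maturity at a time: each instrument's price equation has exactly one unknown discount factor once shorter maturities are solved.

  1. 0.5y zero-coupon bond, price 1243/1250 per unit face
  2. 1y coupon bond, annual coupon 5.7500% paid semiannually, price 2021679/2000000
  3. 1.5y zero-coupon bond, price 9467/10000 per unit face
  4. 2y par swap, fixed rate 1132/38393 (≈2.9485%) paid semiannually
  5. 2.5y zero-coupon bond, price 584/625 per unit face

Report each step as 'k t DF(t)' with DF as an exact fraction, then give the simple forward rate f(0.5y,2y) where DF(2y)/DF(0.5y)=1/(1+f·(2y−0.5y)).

1 1/2 1243/1250
2 1 2387/2500
3 3/2 9467/10000
4 2 4717/5000
5 5/2 584/625
f(0.5y,2y) = ((1243/1250)/(4717/5000) − 1)/(3/2) = 170/4717 ≈ 3.6040%

step 1 [0.5y] zero: DF = P = 1243/1250 ≈ 0.994400
step 2 [1y] bond c/2=23/800: DF=(2021679/2000000 − 23/800·(0.994400))/(1+23/800) = 2387/2500 ≈ 0.954800
step 3 [1.5y] zero: DF = P = 9467/10000 ≈ 0.946700
step 4 [2y] swap r/2=566/38393: DF=(1 − 566/38393·(0.994400+0.954800+0.946700))/(1+566/38393) = 4717/5000 ≈ 0.943400
step 5 [2.5y] zero: DF = P = 584/625 ≈ 0.934400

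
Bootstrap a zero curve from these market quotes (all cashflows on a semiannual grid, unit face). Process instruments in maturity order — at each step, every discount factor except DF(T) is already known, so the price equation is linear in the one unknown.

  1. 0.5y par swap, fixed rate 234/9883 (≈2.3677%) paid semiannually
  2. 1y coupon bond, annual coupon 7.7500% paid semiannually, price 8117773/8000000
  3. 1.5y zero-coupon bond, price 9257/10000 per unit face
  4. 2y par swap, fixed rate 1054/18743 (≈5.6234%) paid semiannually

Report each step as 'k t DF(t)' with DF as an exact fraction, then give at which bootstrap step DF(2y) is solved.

1 1/2 9883/10000
2 1 47/50
3 3/2 9257/10000
4 2 4473/5000
DF(2y) is solved at step 4

step 1 [0.5y] swap r/2=117/9883: DF=(1 − 117/9883·(0))/(1+117/9883) = 9883/10000 ≈ 0.988300
step 2 [1y] bond c/2=31/800: DF=(8117773/8000000 − 31/800·(0.988300))/(1+31/800) = 47/50 ≈ 0.940000
step 3 [1.5y] zero: DF = P = 9257/10000 ≈ 0.925700
step 4 [2y] swap r/2=527/18743: DF=(1 − 527/18743·(0.988300+0.940000+0.925700))/(1+527/18743) = 4473/5000 ≈ 0.894600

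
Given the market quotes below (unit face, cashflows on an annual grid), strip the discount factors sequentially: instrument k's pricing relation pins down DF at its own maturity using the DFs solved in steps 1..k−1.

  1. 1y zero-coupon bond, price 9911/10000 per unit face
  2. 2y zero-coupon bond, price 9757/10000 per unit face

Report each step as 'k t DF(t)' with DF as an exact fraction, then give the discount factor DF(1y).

1 1 9911/10000
2 2 9757/10000
DF(1y) = 9911/10000 ≈ 0.991100

step 1 [1y] zero: DF = P = 9911/10000 ≈ 0.991100
step 2 [2y] zero: DF = P = 9757/10000 ≈ 0.975700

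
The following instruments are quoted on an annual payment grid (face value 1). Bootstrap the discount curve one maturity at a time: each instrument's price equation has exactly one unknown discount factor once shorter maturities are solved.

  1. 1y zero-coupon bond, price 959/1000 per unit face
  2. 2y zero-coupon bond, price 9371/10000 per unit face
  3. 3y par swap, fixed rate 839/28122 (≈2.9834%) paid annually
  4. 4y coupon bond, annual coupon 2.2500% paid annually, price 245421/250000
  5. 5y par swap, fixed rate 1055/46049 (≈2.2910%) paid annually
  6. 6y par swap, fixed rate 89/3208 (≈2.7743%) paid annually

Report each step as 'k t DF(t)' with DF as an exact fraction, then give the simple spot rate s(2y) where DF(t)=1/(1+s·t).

1 1 959/1000
2 2 9371/10000
3 3 9161/10000
4 4 4491/5000
5 5 1789/2000
6 6 8487/10000
s(2y) = (1/(9371/10000) − 1)/(2) = 629/18742 ≈ 3.3561%

step 1 [1y] zero: DF = P = 959/1000 ≈ 0.959000
step 2 [2y] zero: DF = P = 9371/10000 ≈ 0.937100
step 3 [3y] swap r/1=839/28122: DF=(1 − 839/28122·(0.959000+0.937100))/(1+839/28122) = 9161/10000 ≈ 0.916100
step 4 [4y] bond c/1=9/400: DF=(245421/250000 − 9/400·(0.959000+0.937100+0.916100))/(1+9/400) = 4491/5000 ≈ 0.898200
step 5 [5y] swap r/1=1055/46049: DF=(1 − 1055/46049·(0.959000+0.937100+0.916100+0.898200))/(1+1055/46049) = 1789/2000 ≈ 0.894500
step 6 [6y] swap r/1=89/3208: DF=(1 − 89/3208·(0.959000+0.937100+0.916100+0.898200+0.894500))/(1+89/3208) = 8487/10000 ≈ 0.848700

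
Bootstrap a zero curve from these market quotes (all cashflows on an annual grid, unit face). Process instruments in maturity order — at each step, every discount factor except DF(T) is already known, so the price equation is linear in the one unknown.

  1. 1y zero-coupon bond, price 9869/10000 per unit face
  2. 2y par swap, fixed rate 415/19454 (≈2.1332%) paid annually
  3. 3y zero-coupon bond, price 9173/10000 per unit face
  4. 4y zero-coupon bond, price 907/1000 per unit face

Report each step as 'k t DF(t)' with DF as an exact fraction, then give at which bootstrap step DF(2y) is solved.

1 1 9869/10000
2 2 1917/2000
3 3 9173/10000
4 4 907/1000
DF(2y) is solved at step 2

step 1 [1y] zero: DF = P = 9869/10000 ≈ 0.986900
step 2 [2y] swap r/1=415/19454: DF=(1 − 415/19454·(0.986900))/(1+415/19454) = 1917/2000 ≈ 0.958500
step 3 [3y] zero: DF = P = 9173/10000 ≈ 0.917300
step 4 [4y] zero: DF = P = 907/1000 ≈ 0.907000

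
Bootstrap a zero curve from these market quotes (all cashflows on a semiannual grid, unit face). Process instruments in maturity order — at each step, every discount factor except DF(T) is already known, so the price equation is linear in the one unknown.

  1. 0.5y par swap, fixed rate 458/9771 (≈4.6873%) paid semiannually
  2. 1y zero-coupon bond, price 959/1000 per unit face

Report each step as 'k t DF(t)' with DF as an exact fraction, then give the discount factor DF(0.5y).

step 1 [0.5y] swap r/2=229/9771: DF=(1 − 229/9771·(0))/(1+229/9771) = 9771/10000 ≈ 0.977100
step 2 [1y] zero: DF = P = 959/1000 ≈ 0.959000

1 1/2 9771/10000
2 1 959/1000
DF(0.5y) = 9771/10000 ≈ 0.977100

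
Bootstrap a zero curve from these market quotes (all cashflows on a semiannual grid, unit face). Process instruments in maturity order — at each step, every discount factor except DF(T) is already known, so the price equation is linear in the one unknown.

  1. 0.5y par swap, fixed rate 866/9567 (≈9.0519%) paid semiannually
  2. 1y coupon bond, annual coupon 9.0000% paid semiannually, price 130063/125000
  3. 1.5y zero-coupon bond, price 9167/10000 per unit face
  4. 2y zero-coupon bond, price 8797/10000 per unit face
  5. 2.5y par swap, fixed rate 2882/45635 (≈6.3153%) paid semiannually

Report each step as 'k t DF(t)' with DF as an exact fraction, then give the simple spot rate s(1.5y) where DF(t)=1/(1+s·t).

step 1 [0.5y] swap r/2=433/9567: DF=(1 − 433/9567·(0))/(1+433/9567) = 9567/10000 ≈ 0.956700
step 2 [1y] bond c/2=9/200: DF=(130063/125000 − 9/200·(0.956700))/(1+9/200) = 1909/2000 ≈ 0.954500
step 3 [1.5y] zero: DF = P = 9167/10000 ≈ 0.916700
step 4 [2y] zero: DF = P = 8797/10000 ≈ 0.879700
step 5 [2.5y] swap r/2=1441/45635: DF=(1 − 1441/45635·(0.956700+0.954500+0.916700+0.879700))/(1+1441/45635) = 8559/10000 ≈ 0.855900

1 1/2 9567/10000
2 1 1909/2000
3 3/2 9167/10000
4 2 8797/10000
5 5/2 8559/10000
s(1.5y) = (1/(9167/10000) − 1)/(3/2) = 1666/27501 ≈ 6.0580%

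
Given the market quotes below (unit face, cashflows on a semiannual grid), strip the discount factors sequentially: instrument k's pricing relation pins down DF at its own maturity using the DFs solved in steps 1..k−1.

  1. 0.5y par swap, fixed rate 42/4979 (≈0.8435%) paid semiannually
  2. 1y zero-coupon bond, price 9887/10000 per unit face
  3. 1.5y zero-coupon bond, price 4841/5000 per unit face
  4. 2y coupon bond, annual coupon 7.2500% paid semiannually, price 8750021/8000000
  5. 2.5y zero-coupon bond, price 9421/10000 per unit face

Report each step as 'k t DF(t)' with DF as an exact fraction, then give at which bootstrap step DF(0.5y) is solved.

step 1 [0.5y] swap r/2=21/4979: DF=(1 − 21/4979·(0))/(1+21/4979) = 4979/5000 ≈ 0.995800
step 2 [1y] zero: DF = P = 9887/10000 ≈ 0.988700
step 3 [1.5y] zero: DF = P = 4841/5000 ≈ 0.968200
step 4 [2y] bond c/2=29/800: DF=(8750021/8000000 − 29/800·(0.995800+0.988700+0.968200))/(1+29/800) = 4761/5000 ≈ 0.952200
step 5 [2.5y] zero: DF = P = 9421/10000 ≈ 0.942100

1 1/2 4979/5000
2 1 9887/10000
3 3/2 4841/5000
4 2 4761/5000
5 5/2 9421/10000
DF(0.5y) is solved at step 1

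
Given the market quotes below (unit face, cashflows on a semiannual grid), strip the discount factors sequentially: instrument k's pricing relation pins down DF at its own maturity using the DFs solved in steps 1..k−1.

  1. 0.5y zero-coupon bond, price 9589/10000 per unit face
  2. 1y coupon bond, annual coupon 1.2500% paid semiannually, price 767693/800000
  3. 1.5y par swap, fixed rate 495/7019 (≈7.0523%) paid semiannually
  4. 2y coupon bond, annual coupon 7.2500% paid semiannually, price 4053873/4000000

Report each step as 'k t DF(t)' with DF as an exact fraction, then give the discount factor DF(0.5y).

1 1/2 9589/10000
2 1 9477/10000
3 3/2 901/1000
4 2 4399/5000
DF(0.5y) = 9589/10000 ≈ 0.958900

step 1 [0.5y] zero: DF = P = 9589/10000 ≈ 0.958900
step 2 [1y] bond c/2=1/160: DF=(767693/800000 − 1/160·(0.958900))/(1+1/160) = 9477/10000 ≈ 0.947700
step 3 [1.5y] swap r/2=495/14038: DF=(1 − 495/14038·(0.958900+0.947700))/(1+495/14038) = 901/1000 ≈ 0.901000
step 4 [2y] bond c/2=29/800: DF=(4053873/4000000 − 29/800·(0.958900+0.947700+0.901000))/(1+29/800) = 4399/5000 ≈ 0.879800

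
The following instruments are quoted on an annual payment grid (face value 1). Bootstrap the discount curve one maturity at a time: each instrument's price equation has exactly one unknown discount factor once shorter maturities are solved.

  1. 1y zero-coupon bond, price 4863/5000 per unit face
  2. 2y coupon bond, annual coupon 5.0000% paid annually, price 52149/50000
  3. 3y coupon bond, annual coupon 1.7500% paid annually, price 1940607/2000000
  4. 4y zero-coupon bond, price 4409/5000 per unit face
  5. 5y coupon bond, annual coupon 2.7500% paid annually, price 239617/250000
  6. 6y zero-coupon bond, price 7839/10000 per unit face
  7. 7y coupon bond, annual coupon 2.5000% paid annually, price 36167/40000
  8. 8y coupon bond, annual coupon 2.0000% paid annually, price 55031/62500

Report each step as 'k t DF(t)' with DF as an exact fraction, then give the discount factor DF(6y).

1 1 4863/5000
2 2 947/1000
3 3 4603/5000
4 4 4409/5000
5 5 2083/2500
6 6 7839/10000
7 7 7519/10000
8 8 3719/5000
DF(6y) = 7839/10000 ≈ 0.783900

step 1 [1y] zero: DF = P = 4863/5000 ≈ 0.972600
step 2 [2y] bond c/1=1/20: DF=(52149/50000 − 1/20·(0.972600))/(1+1/20) = 947/1000 ≈ 0.947000
step 3 [3y] bond c/1=7/400: DF=(1940607/2000000 − 7/400·(0.972600+0.947000))/(1+7/400) = 4603/5000 ≈ 0.920600
step 4 [4y] zero: DF = P = 4409/5000 ≈ 0.881800
step 5 [5y] bond c/1=11/400: DF=(239617/250000 − 11/400·(0.972600+0.947000+0.920600+0.881800))/(1+11/400) = 2083/2500 ≈ 0.833200
step 6 [6y] zero: DF = P = 7839/10000 ≈ 0.783900
step 7 [7y] bond c/1=1/40: DF=(36167/40000 − 1/40·(0.972600+0.947000+0.920600+0.881800+0.833200+0.783900))/(1+1/40) = 7519/10000 ≈ 0.751900
step 8 [8y] bond c/1=1/50: DF=(55031/62500 − 1/50·(0.972600+0.947000+0.920600+0.881800+0.833200+0.783900+0.751900))/(1+1/50) = 3719/5000 ≈ 0.743800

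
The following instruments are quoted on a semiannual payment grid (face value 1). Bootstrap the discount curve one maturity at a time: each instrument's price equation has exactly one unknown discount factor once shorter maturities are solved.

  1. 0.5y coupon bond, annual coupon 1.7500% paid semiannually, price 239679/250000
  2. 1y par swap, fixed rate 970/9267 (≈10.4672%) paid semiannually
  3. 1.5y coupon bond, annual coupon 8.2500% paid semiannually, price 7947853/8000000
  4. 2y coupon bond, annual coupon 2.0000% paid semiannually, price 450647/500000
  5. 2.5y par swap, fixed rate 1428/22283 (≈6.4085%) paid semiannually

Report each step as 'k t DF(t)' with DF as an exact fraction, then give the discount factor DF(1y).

step 1 [0.5y] bond c/2=7/800: DF=(239679/250000 − 7/800·(0))/(1+7/800) = 594/625 ≈ 0.950400
step 2 [1y] swap r/2=485/9267: DF=(1 − 485/9267·(0.950400))/(1+485/9267) = 903/1000 ≈ 0.903000
step 3 [1.5y] bond c/2=33/800: DF=(7947853/8000000 − 33/800·(0.950400+0.903000))/(1+33/800) = 8807/10000 ≈ 0.880700
step 4 [2y] bond c/2=1/100: DF=(450647/500000 − 1/100·(0.950400+0.903000+0.880700))/(1+1/100) = 8653/10000 ≈ 0.865300
step 5 [2.5y] swap r/2=714/22283: DF=(1 − 714/22283·(0.950400+0.903000+0.880700+0.865300))/(1+714/22283) = 2143/2500 ≈ 0.857200

1 1/2 594/625
2 1 903/1000
3 3/2 8807/10000
4 2 8653/10000
5 5/2 2143/2500
DF(1y) = 903/1000 ≈ 0.903000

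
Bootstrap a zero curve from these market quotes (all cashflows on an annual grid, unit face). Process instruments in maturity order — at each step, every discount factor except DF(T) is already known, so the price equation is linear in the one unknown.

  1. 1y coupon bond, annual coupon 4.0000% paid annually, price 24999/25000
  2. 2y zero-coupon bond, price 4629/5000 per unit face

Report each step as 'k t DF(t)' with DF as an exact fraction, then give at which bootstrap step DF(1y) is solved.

step 1 [1y] bond c/1=1/25: DF=(24999/25000 − 1/25·(0))/(1+1/25) = 1923/2000 ≈ 0.961500
step 2 [2y] zero: DF = P = 4629/5000 ≈ 0.925800

1 1 1923/2000
2 2 4629/5000
DF(1y) is solved at step 1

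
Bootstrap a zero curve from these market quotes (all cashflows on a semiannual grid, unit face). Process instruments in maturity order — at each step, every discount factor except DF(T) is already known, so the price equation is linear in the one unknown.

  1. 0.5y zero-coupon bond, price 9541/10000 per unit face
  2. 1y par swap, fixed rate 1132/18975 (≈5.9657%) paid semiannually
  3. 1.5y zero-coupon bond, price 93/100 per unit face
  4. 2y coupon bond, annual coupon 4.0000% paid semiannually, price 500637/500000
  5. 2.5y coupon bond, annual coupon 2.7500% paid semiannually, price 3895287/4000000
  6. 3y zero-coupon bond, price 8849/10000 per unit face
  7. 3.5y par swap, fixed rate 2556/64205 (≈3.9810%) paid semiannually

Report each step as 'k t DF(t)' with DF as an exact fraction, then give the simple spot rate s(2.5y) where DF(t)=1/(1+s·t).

1 1/2 9541/10000
2 1 4717/5000
3 3/2 93/100
4 2 4631/5000
5 5/2 9097/10000
6 3 8849/10000
7 7/2 4361/5000
s(2.5y) = (1/(9097/10000) − 1)/(5/2) = 1806/45485 ≈ 3.9705%

step 1 [0.5y] zero: DF = P = 9541/10000 ≈ 0.954100
step 2 [1y] swap r/2=566/18975: DF=(1 − 566/18975·(0.954100))/(1+566/18975) = 4717/5000 ≈ 0.943400
step 3 [1.5y] zero: DF = P = 93/100 ≈ 0.930000
step 4 [2y] bond c/2=1/50: DF=(500637/500000 − 1/50·(0.954100+0.943400+0.930000))/(1+1/50) = 4631/5000 ≈ 0.926200
step 5 [2.5y] bond c/2=11/800: DF=(3895287/4000000 − 11/800·(0.954100+0.943400+0.930000+0.926200))/(1+11/800) = 9097/10000 ≈ 0.909700
step 6 [3y] zero: DF = P = 8849/10000 ≈ 0.884900
step 7 [3.5y] swap r/2=1278/64205: DF=(1 − 1278/64205·(0.954100+0.943400+0.930000+0.926200+0.909700+0.884900))/(1+1278/64205) = 4361/5000 ≈ 0.872200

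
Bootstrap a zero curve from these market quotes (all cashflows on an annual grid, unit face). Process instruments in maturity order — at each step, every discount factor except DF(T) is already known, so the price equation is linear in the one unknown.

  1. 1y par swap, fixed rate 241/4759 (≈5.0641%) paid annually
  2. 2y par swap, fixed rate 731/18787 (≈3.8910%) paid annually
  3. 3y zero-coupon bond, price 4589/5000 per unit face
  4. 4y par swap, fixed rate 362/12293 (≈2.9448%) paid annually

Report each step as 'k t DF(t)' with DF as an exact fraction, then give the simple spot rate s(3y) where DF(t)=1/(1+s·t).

1 1 4759/5000
2 2 9269/10000
3 3 4589/5000
4 4 4457/5000
s(3y) = (1/(4589/5000) − 1)/(3) = 137/4589 ≈ 2.9854%

step 1 [1y] swap r/1=241/4759: DF=(1 − 241/4759·(0))/(1+241/4759) = 4759/5000 ≈ 0.951800
step 2 [2y] swap r/1=731/18787: DF=(1 − 731/18787·(0.951800))/(1+731/18787) = 9269/10000 ≈ 0.926900
step 3 [3y] zero: DF = P = 4589/5000 ≈ 0.917800
step 4 [4y] swap r/1=362/12293: DF=(1 − 362/12293·(0.951800+0.926900+0.917800))/(1+362/12293) = 4457/5000 ≈ 0.891400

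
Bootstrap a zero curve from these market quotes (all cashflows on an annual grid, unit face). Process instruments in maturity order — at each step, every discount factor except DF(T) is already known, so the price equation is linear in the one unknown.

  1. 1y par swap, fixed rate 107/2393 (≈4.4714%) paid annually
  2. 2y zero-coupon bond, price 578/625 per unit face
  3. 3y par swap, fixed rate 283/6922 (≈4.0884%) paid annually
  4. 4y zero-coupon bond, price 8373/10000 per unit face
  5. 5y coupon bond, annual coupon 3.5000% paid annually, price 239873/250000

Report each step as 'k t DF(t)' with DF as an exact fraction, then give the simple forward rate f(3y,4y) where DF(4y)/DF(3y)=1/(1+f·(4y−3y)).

step 1 [1y] swap r/1=107/2393: DF=(1 − 107/2393·(0))/(1+107/2393) = 2393/2500 ≈ 0.957200
step 2 [2y] zero: DF = P = 578/625 ≈ 0.924800
step 3 [3y] swap r/1=283/6922: DF=(1 − 283/6922·(0.957200+0.924800))/(1+283/6922) = 2217/2500 ≈ 0.886800
step 4 [4y] zero: DF = P = 8373/10000 ≈ 0.837300
step 5 [5y] bond c/1=7/200: DF=(239873/250000 − 7/200·(0.957200+0.924800+0.886800+0.837300))/(1+7/200) = 8051/10000 ≈ 0.805100

1 1 2393/2500
2 2 578/625
3 3 2217/2500
4 4 8373/10000
5 5 8051/10000
f(3y,4y) = ((2217/2500)/(8373/10000) − 1)/(1) = 165/2791 ≈ 5.9119%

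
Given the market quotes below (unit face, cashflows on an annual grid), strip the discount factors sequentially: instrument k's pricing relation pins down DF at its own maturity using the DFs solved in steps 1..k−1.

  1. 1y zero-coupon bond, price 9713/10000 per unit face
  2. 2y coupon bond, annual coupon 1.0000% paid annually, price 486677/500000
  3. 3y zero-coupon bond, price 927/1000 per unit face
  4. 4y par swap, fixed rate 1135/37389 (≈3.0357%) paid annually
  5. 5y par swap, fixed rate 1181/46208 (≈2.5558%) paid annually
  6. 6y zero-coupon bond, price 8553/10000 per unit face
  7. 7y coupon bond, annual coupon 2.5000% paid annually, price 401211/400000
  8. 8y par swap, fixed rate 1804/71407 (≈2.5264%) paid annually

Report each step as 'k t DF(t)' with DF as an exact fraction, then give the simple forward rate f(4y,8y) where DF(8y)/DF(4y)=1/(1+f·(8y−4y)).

step 1 [1y] zero: DF = P = 9713/10000 ≈ 0.971300
step 2 [2y] bond c/1=1/100: DF=(486677/500000 − 1/100·(0.971300))/(1+1/100) = 9541/10000 ≈ 0.954100
step 3 [3y] zero: DF = P = 927/1000 ≈ 0.927000
step 4 [4y] swap r/1=1135/37389: DF=(1 − 1135/37389·(0.971300+0.954100+0.927000))/(1+1135/37389) = 1773/2000 ≈ 0.886500
step 5 [5y] swap r/1=1181/46208: DF=(1 − 1181/46208·(0.971300+0.954100+0.927000+0.886500))/(1+1181/46208) = 8819/10000 ≈ 0.881900
step 6 [6y] zero: DF = P = 8553/10000 ≈ 0.855300
step 7 [7y] bond c/1=1/40: DF=(401211/400000 − 1/40·(0.971300+0.954100+0.927000+0.886500+0.881900+0.855300))/(1+1/40) = 169/200 ≈ 0.845000
step 8 [8y] swap r/1=1804/71407: DF=(1 − 1804/71407·(0.971300+0.954100+0.927000+0.886500+0.881900+0.855300+0.845000))/(1+1804/71407) = 2049/2500 ≈ 0.819600

1 1 9713/10000
2 2 9541/10000
3 3 927/1000
4 4 1773/2000
5 5 8819/10000
6 6 8553/10000
7 7 169/200
8 8 2049/2500
f(4y,8y) = ((1773/2000)/(2049/2500) − 1)/(4) = 223/10928 ≈ 2.0406%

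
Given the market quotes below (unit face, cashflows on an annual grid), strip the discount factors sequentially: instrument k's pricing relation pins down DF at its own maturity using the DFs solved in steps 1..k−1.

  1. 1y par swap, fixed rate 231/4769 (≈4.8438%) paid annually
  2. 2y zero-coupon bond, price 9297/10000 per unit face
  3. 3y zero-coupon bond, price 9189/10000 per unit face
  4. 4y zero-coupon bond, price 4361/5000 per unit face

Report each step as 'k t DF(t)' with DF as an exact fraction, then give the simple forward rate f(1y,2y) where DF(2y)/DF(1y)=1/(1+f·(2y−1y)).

1 1 4769/5000
2 2 9297/10000
3 3 9189/10000
4 4 4361/5000
f(1y,2y) = ((4769/5000)/(9297/10000) − 1)/(1) = 241/9297 ≈ 2.5922%

step 1 [1y] swap r/1=231/4769: DF=(1 − 231/4769·(0))/(1+231/4769) = 4769/5000 ≈ 0.953800
step 2 [2y] zero: DF = P = 9297/10000 ≈ 0.929700
step 3 [3y] zero: DF = P = 9189/10000 ≈ 0.918900
step 4 [4y] zero: DF = P = 4361/5000 ≈ 0.872200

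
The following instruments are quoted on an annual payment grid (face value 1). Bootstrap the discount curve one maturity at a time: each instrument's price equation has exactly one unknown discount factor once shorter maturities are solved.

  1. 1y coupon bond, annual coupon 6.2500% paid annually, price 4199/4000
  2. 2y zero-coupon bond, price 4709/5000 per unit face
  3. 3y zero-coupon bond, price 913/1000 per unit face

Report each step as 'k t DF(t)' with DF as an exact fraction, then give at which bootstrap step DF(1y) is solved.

1 1 247/250
2 2 4709/5000
3 3 913/1000
DF(1y) is solved at step 1

step 1 [1y] bond c/1=1/16: DF=(4199/4000 − 1/16·(0))/(1+1/16) = 247/250 ≈ 0.988000
step 2 [2y] zero: DF = P = 4709/5000 ≈ 0.941800
step 3 [3y] zero: DF = P = 913/1000 ≈ 0.913000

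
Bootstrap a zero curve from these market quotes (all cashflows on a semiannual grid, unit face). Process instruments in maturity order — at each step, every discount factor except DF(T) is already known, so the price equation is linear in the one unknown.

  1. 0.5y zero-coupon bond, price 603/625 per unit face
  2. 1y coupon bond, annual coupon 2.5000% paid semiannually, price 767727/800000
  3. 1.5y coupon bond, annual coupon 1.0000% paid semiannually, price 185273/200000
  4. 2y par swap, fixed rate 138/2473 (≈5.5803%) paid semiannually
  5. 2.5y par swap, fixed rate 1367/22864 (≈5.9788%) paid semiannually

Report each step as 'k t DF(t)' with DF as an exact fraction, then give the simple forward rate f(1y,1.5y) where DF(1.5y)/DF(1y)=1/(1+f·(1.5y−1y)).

step 1 [0.5y] zero: DF = P = 603/625 ≈ 0.964800
step 2 [1y] bond c/2=1/80: DF=(767727/800000 − 1/80·(0.964800))/(1+1/80) = 9359/10000 ≈ 0.935900
step 3 [1.5y] bond c/2=1/200: DF=(185273/200000 − 1/200·(0.964800+0.935900))/(1+1/200) = 9123/10000 ≈ 0.912300
step 4 [2y] swap r/2=69/2473: DF=(1 − 69/2473·(0.964800+0.935900+0.912300))/(1+69/2473) = 1793/2000 ≈ 0.896500
step 5 [2.5y] swap r/2=1367/45728: DF=(1 − 1367/45728·(0.964800+0.935900+0.912300+0.896500))/(1+1367/45728) = 8633/10000 ≈ 0.863300

1 1/2 603/625
2 1 9359/10000
3 3/2 9123/10000
4 2 1793/2000
5 5/2 8633/10000
f(1y,1.5y) = ((9359/10000)/(9123/10000) − 1)/(1/2) = 472/9123 ≈ 5.1737%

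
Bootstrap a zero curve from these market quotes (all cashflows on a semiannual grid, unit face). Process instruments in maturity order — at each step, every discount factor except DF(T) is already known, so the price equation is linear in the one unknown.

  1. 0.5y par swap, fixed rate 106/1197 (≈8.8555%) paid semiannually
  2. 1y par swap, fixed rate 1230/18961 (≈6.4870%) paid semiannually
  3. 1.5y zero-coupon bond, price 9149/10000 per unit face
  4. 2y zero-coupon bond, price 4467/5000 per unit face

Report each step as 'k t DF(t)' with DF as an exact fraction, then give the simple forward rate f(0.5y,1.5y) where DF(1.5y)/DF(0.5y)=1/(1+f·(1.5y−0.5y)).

1 1/2 1197/1250
2 1 1877/2000
3 3/2 9149/10000
4 2 4467/5000
f(0.5y,1.5y) = ((1197/1250)/(9149/10000) − 1)/(1) = 61/1307 ≈ 4.6672%

step 1 [0.5y] swap r/2=53/1197: DF=(1 − 53/1197·(0))/(1+53/1197) = 1197/1250 ≈ 0.957600
step 2 [1y] swap r/2=615/18961: DF=(1 − 615/18961·(0.957600))/(1+615/18961) = 1877/2000 ≈ 0.938500
step 3 [1.5y] zero: DF = P = 9149/10000 ≈ 0.914900
step 4 [2y] zero: DF = P = 4467/5000 ≈ 0.893400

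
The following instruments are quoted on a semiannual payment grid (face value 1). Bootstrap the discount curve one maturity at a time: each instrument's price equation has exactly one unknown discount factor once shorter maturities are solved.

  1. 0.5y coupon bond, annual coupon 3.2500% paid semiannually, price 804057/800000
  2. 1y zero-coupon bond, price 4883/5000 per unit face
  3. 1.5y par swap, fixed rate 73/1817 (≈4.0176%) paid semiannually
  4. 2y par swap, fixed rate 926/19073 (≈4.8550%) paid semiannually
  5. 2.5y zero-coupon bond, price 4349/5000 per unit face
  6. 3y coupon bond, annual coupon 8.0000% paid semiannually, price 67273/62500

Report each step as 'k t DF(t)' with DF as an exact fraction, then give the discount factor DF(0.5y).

step 1 [0.5y] bond c/2=13/800: DF=(804057/800000 − 13/800·(0))/(1+13/800) = 989/1000 ≈ 0.989000
step 2 [1y] zero: DF = P = 4883/5000 ≈ 0.976600
step 3 [1.5y] swap r/2=73/3634: DF=(1 − 73/3634·(0.989000+0.976600))/(1+73/3634) = 1177/1250 ≈ 0.941600
step 4 [2y] swap r/2=463/19073: DF=(1 − 463/19073·(0.989000+0.976600+0.941600))/(1+463/19073) = 4537/5000 ≈ 0.907400
step 5 [2.5y] zero: DF = P = 4349/5000 ≈ 0.869800
step 6 [3y] bond c/2=1/25: DF=(67273/62500 − 1/25·(0.989000+0.976600+0.941600+0.907400+0.869800))/(1+1/25) = 2137/2500 ≈ 0.854800

1 1/2 989/1000
2 1 4883/5000
3 3/2 1177/1250
4 2 4537/5000
5 5/2 4349/5000
6 3 2137/2500
DF(0.5y) = 989/1000 ≈ 0.989000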